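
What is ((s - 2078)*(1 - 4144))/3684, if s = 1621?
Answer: 631117/1228 ≈ 513.94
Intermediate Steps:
((s - 2078)*(1 - 4144))/3684 = ((1621 - 2078)*(1 - 4144))/3684 = -457*(-4143)*(1/3684) = 1893351*(1/3684) = 631117/1228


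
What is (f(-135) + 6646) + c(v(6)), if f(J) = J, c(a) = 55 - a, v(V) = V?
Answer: 6560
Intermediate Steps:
(f(-135) + 6646) + c(v(6)) = (-135 + 6646) + (55 - 1*6) = 6511 + (55 - 6) = 6511 + 49 = 6560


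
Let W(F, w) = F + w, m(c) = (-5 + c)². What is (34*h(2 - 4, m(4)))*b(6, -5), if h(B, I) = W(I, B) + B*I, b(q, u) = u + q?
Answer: -102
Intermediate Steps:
b(q, u) = q + u
h(B, I) = B + I + B*I (h(B, I) = (I + B) + B*I = (B + I) + B*I = B + I + B*I)
(34*h(2 - 4, m(4)))*b(6, -5) = (34*((2 - 4) + (-5 + 4)² + (2 - 4)*(-5 + 4)²))*(6 - 5) = (34*(-2 + (-1)² - 2*(-1)²))*1 = (34*(-2 + 1 - 2*1))*1 = (34*(-2 + 1 - 2))*1 = (34*(-3))*1 = -102*1 = -102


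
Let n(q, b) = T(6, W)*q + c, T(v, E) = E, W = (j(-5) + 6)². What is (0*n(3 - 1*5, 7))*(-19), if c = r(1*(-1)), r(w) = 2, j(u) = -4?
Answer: 0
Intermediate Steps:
W = 4 (W = (-4 + 6)² = 2² = 4)
c = 2
n(q, b) = 2 + 4*q (n(q, b) = 4*q + 2 = 2 + 4*q)
(0*n(3 - 1*5, 7))*(-19) = (0*(2 + 4*(3 - 1*5)))*(-19) = (0*(2 + 4*(3 - 5)))*(-19) = (0*(2 + 4*(-2)))*(-19) = (0*(2 - 8))*(-19) = (0*(-6))*(-19) = 0*(-19) = 0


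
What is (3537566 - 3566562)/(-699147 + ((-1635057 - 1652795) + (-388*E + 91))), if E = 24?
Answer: 7249/999055 ≈ 0.0072559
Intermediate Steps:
(3537566 - 3566562)/(-699147 + ((-1635057 - 1652795) + (-388*E + 91))) = (3537566 - 3566562)/(-699147 + ((-1635057 - 1652795) + (-388*24 + 91))) = -28996/(-699147 + (-3287852 + (-9312 + 91))) = -28996/(-699147 + (-3287852 - 9221)) = -28996/(-699147 - 3297073) = -28996/(-3996220) = -28996*(-1/3996220) = 7249/999055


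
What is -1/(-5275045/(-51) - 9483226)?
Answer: 51/478369481 ≈ 1.0661e-7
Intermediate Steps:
-1/(-5275045/(-51) - 9483226) = -1/(-5275045*(-1)/51 - 9483226) = -1/(-22447*(-235/51) - 9483226) = -1/(5275045/51 - 9483226) = -1/(-478369481/51) = -1*(-51/478369481) = 51/478369481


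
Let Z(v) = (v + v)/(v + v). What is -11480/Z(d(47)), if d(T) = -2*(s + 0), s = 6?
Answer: -11480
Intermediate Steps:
d(T) = -12 (d(T) = -2*(6 + 0) = -2*6 = -12)
Z(v) = 1 (Z(v) = (2*v)/((2*v)) = (2*v)*(1/(2*v)) = 1)
-11480/Z(d(47)) = -11480/1 = -11480*1 = -11480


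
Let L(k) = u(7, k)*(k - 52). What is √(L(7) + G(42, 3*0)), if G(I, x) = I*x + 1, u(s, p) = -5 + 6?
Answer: 2*I*√11 ≈ 6.6332*I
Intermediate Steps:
u(s, p) = 1
G(I, x) = 1 + I*x
L(k) = -52 + k (L(k) = 1*(k - 52) = 1*(-52 + k) = -52 + k)
√(L(7) + G(42, 3*0)) = √((-52 + 7) + (1 + 42*(3*0))) = √(-45 + (1 + 42*0)) = √(-45 + (1 + 0)) = √(-45 + 1) = √(-44) = 2*I*√11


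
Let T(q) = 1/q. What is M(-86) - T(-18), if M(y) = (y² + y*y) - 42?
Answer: 265501/18 ≈ 14750.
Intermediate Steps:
M(y) = -42 + 2*y² (M(y) = (y² + y²) - 42 = 2*y² - 42 = -42 + 2*y²)
M(-86) - T(-18) = (-42 + 2*(-86)²) - 1/(-18) = (-42 + 2*7396) - 1*(-1/18) = (-42 + 14792) + 1/18 = 14750 + 1/18 = 265501/18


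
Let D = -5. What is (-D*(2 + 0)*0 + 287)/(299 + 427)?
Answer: 287/726 ≈ 0.39532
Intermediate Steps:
(-D*(2 + 0)*0 + 287)/(299 + 427) = (-(-5*(2 + 0))*0 + 287)/(299 + 427) = (-(-5*2)*0 + 287)/726 = (-(-10)*0 + 287)*(1/726) = (-1*0 + 287)*(1/726) = (0 + 287)*(1/726) = 287*(1/726) = 287/726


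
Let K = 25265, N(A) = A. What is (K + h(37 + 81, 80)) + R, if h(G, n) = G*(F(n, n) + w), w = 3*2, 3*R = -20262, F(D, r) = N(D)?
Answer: 28659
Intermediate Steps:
F(D, r) = D
R = -6754 (R = (⅓)*(-20262) = -6754)
w = 6
h(G, n) = G*(6 + n) (h(G, n) = G*(n + 6) = G*(6 + n))
(K + h(37 + 81, 80)) + R = (25265 + (37 + 81)*(6 + 80)) - 6754 = (25265 + 118*86) - 6754 = (25265 + 10148) - 6754 = 35413 - 6754 = 28659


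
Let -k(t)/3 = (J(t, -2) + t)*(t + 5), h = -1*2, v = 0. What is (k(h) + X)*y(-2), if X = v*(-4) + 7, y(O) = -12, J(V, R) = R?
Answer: -516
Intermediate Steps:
h = -2
k(t) = -3*(-2 + t)*(5 + t) (k(t) = -3*(-2 + t)*(t + 5) = -3*(-2 + t)*(5 + t))
X = 7 (X = 0*(-4) + 7 = 0 + 7 = 7)
(k(h) + X)*y(-2) = ((30 - 9*(-2) - 3*(-2)²) + 7)*(-12) = ((30 + 18 - 3*4) + 7)*(-12) = ((30 + 18 - 12) + 7)*(-12) = (36 + 7)*(-12) = 43*(-12) = -516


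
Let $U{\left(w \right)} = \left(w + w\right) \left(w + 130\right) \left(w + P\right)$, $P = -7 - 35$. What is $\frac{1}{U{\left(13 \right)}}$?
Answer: $- \frac{1}{107822} \approx -9.2745 \cdot 10^{-6}$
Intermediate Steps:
$P = -42$ ($P = -7 - 35 = -42$)
$U{\left(w \right)} = 2 w \left(-42 + w\right) \left(130 + w\right)$ ($U{\left(w \right)} = \left(w + w\right) \left(w + 130\right) \left(w - 42\right) = 2 w \left(130 + w\right) \left(-42 + w\right) = 2 w \left(-42 + w\right) \left(130 + w\right)$)
$\frac{1}{U{\left(13 \right)}} = \frac{1}{2 \cdot 13 \left(-5460 + 13^{2} + 88 \cdot 13\right)} = \frac{1}{2 \cdot 13 \left(-5460 + 169 + 1144\right)} = \frac{1}{2 \cdot 13 \left(-4147\right)} = \frac{1}{-107822} = - \frac{1}{107822}$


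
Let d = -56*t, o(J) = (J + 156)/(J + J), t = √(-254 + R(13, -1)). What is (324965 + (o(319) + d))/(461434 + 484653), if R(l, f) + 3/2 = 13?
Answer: 207328145/603603506 - 28*I*√970/946087 ≈ 0.34348 - 0.00092175*I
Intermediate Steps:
R(l, f) = 23/2 (R(l, f) = -3/2 + 13 = 23/2)
t = I*√970/2 (t = √(-254 + 23/2) = √(-485/2) = I*√970/2 ≈ 15.572*I)
o(J) = (156 + J)/(2*J) (o(J) = (156 + J)/((2*J)) = (156 + J)*(1/(2*J)) = (156 + J)/(2*J))
d = -28*I*√970 ≈ -872.05*I
(324965 + (o(319) + d))/(461434 + 484653) = (324965 + ((½)*(156 + 319)/319 - 28*I*√970))/(461434 + 484653) = (324965 + ((½)*(1/319)*475 - 28*I*√970))/946087 = (324965 + (475/638 - 28*I*√970))*(1/946087) = (207328145/638 - 28*I*√970)*(1/946087) = 207328145/603603506 - 28*I*√970/946087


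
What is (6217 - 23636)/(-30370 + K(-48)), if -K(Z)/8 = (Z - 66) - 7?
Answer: 17419/29402 ≈ 0.59244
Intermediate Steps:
K(Z) = 584 - 8*Z (K(Z) = -8*((Z - 66) - 7) = -8*((-66 + Z) - 7) = -8*(-73 + Z) = 584 - 8*Z)
(6217 - 23636)/(-30370 + K(-48)) = (6217 - 23636)/(-30370 + (584 - 8*(-48))) = -17419/(-30370 + (584 + 384)) = -17419/(-30370 + 968) = -17419/(-29402) = -17419*(-1/29402) = 17419/29402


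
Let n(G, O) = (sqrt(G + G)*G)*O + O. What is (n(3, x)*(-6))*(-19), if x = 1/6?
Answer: 19 + 57*sqrt(6) ≈ 158.62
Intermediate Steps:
x = 1/6 ≈ 0.16667
n(G, O) = O + O*sqrt(2)*G**(3/2) (n(G, O) = (sqrt(2*G)*G)*O + O = ((sqrt(2)*sqrt(G))*G)*O + O = (sqrt(2)*G**(3/2))*O + O = O*sqrt(2)*G**(3/2) + O = O + O*sqrt(2)*G**(3/2))
(n(3, x)*(-6))*(-19) = (((1 + sqrt(2)*3**(3/2))/6)*(-6))*(-19) = (((1 + sqrt(2)*(3*sqrt(3)))/6)*(-6))*(-19) = (((1 + 3*sqrt(6))/6)*(-6))*(-19) = ((1/6 + sqrt(6)/2)*(-6))*(-19) = (-1 - 3*sqrt(6))*(-19) = 19 + 57*sqrt(6)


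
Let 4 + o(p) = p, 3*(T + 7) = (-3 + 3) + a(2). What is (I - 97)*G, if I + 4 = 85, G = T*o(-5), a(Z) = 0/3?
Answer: -1008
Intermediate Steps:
a(Z) = 0 (a(Z) = 0*(1/3) = 0)
T = -7 (T = -7 + ((-3 + 3) + 0)/3 = -7 + (0 + 0)/3 = -7 + (1/3)*0 = -7 + 0 = -7)
o(p) = -4 + p
G = 63 (G = -7*(-4 - 5) = -7*(-9) = 63)
I = 81 (I = -4 + 85 = 81)
(I - 97)*G = (81 - 97)*63 = -16*63 = -1008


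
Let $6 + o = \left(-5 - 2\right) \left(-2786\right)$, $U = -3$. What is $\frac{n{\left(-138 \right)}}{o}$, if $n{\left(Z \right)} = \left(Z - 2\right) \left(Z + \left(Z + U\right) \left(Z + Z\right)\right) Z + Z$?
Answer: $\frac{374595411}{9748} \approx 38428.0$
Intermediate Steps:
$o = 19496$ ($o = -6 + \left(-5 - 2\right) \left(-2786\right) = -6 - -19502 = -6 + 19502 = 19496$)
$n{\left(Z \right)} = Z + Z \left(-2 + Z\right) \left(Z + 2 Z \left(-3 + Z\right)\right)$ ($n{\left(Z \right)} = \left(Z - 2\right) \left(Z + \left(Z - 3\right) \left(Z + Z\right)\right) Z + Z = \left(-2 + Z\right) \left(Z + \left(-3 + Z\right) 2 Z\right) Z + Z = \left(-2 + Z\right) \left(Z + 2 Z \left(-3 + Z\right)\right) Z + Z = Z \left(-2 + Z\right) \left(Z + 2 Z \left(-3 + Z\right)\right) + Z = Z + Z \left(-2 + Z\right) \left(Z + 2 Z \left(-3 + Z\right)\right)$)
$\frac{n{\left(-138 \right)}}{o} = \frac{\left(-138\right) \left(1 - 9 \left(-138\right)^{2} + 2 \left(-138\right)^{3} + 10 \left(-138\right)\right)}{19496} = - 138 \left(1 - 171396 + 2 \left(-2628072\right) - 1380\right) \frac{1}{19496} = - 138 \left(1 - 171396 - 5256144 - 1380\right) \frac{1}{19496} = \left(-138\right) \left(-5428919\right) \frac{1}{19496} = 749190822 \cdot \frac{1}{19496} = \frac{374595411}{9748}$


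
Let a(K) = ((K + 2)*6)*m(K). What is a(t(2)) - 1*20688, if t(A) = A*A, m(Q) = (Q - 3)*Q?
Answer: -20544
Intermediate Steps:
m(Q) = Q*(-3 + Q) (m(Q) = (-3 + Q)*Q = Q*(-3 + Q))
t(A) = A²
a(K) = K*(-3 + K)*(12 + 6*K) (a(K) = ((K + 2)*6)*(K*(-3 + K)) = ((2 + K)*6)*(K*(-3 + K)) = (12 + 6*K)*(K*(-3 + K)) = K*(-3 + K)*(12 + 6*K))
a(t(2)) - 1*20688 = 6*2²*(-3 + 2²)*(2 + 2²) - 1*20688 = 6*4*(-3 + 4)*(2 + 4) - 20688 = 6*4*1*6 - 20688 = 144 - 20688 = -20544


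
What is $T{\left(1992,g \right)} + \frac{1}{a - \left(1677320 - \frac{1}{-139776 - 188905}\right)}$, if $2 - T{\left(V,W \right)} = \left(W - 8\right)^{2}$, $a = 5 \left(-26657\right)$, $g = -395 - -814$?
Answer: $- \frac{100525633050920195}{595111462006} \approx -1.6892 \cdot 10^{5}$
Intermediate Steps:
$g = 419$ ($g = -395 + 814 = 419$)
$a = -133285$
$T{\left(V,W \right)} = 2 - \left(-8 + W\right)^{2}$ ($T{\left(V,W \right)} = 2 - \left(W - 8\right)^{2} = 2 - \left(-8 + W\right)^{2}$)
$T{\left(1992,g \right)} + \frac{1}{a - \left(1677320 - \frac{1}{-139776 - 188905}\right)} = \left(2 - \left(-8 + 419\right)^{2}\right) + \frac{1}{-133285 - \left(1677320 - \frac{1}{-139776 - 188905}\right)} = \left(2 - 411^{2}\right) + \frac{1}{-133285 - \left(1677320 - \frac{1}{-328681}\right)} = \left(2 - 168921\right) + \frac{1}{-133285 - \frac{551303214921}{328681}} = -168919 + \frac{1}{- \frac{595111462006}{328681}} = -168919 - \frac{328681}{595111462006} = - \frac{100525633050920195}{595111462006}$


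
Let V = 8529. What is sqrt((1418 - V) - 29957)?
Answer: 2*I*sqrt(9267) ≈ 192.53*I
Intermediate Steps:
sqrt((1418 - V) - 29957) = sqrt((1418 - 1*8529) - 29957) = sqrt((1418 - 8529) - 29957) = sqrt(-7111 - 29957) = sqrt(-37068) = 2*I*sqrt(9267)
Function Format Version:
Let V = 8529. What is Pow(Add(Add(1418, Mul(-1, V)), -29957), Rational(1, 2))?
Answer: Mul(2, I, Pow(9267, Rational(1, 2))) ≈ Mul(192.53, I)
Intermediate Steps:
Pow(Add(Add(1418, Mul(-1, V)), -29957), Rational(1, 2)) = Pow(Add(Add(1418, Mul(-1, 8529)), -29957), Rational(1, 2)) = Pow(Add(Add(1418, -8529), -29957), Rational(1, 2)) = Pow(Add(-7111, -29957), Rational(1, 2)) = Pow(-37068, Rational(1, 2)) = Mul(2, I, Pow(9267, Rational(1, 2)))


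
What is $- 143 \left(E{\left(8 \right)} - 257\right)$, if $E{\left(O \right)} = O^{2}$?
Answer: $27599$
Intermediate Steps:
$- 143 \left(E{\left(8 \right)} - 257\right) = - 143 \left(8^{2} - 257\right) = - 143 \left(64 - 257\right) = \left(-143\right) \left(-193\right) = 27599$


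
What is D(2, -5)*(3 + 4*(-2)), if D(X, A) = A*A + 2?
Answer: -135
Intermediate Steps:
D(X, A) = 2 + A² (D(X, A) = A² + 2 = 2 + A²)
D(2, -5)*(3 + 4*(-2)) = (2 + (-5)²)*(3 + 4*(-2)) = (2 + 25)*(3 - 8) = 27*(-5) = -135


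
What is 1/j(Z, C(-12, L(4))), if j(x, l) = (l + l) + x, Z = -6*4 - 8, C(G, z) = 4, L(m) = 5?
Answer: -1/24 ≈ -0.041667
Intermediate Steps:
Z = -32 (Z = -24 - 8 = -32)
j(x, l) = x + 2*l (j(x, l) = 2*l + x = x + 2*l)
1/j(Z, C(-12, L(4))) = 1/(-32 + 2*4) = 1/(-32 + 8) = 1/(-24) = -1/24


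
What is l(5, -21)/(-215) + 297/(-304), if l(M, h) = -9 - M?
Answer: -59599/65360 ≈ -0.91186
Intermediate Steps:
l(5, -21)/(-215) + 297/(-304) = (-9 - 1*5)/(-215) + 297/(-304) = (-9 - 5)*(-1/215) + 297*(-1/304) = -14*(-1/215) - 297/304 = 14/215 - 297/304 = -59599/65360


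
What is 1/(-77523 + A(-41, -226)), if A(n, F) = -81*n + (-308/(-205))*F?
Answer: -205/15281018 ≈ -1.3415e-5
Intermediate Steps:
A(n, F) = -81*n + 308*F/205 (A(n, F) = -81*n + (-308*(-1/205))*F = -81*n + 308*F/205)
1/(-77523 + A(-41, -226)) = 1/(-77523 + (-81*(-41) + (308/205)*(-226))) = 1/(-77523 + (3321 - 69608/205)) = 1/(-77523 + 611197/205) = 1/(-15281018/205) = -205/15281018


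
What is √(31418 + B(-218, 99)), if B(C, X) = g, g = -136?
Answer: √31282 ≈ 176.87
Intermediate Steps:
B(C, X) = -136
√(31418 + B(-218, 99)) = √(31418 - 136) = √31282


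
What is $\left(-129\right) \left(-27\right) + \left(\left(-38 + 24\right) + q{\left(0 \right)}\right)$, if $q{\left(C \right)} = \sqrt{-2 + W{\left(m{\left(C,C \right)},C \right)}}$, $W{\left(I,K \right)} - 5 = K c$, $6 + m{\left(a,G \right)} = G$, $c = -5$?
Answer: $3469 + \sqrt{3} \approx 3470.7$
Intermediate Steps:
$m{\left(a,G \right)} = -6 + G$
$W{\left(I,K \right)} = 5 - 5 K$ ($W{\left(I,K \right)} = 5 + K \left(-5\right) = 5 - 5 K$)
$q{\left(C \right)} = \sqrt{3 - 5 C}$ ($q{\left(C \right)} = \sqrt{-2 - \left(-5 + 5 C\right)} = \sqrt{3 - 5 C}$)
$\left(-129\right) \left(-27\right) + \left(\left(-38 + 24\right) + q{\left(0 \right)}\right) = \left(-129\right) \left(-27\right) + \left(\left(-38 + 24\right) + \sqrt{3 - 0}\right) = 3483 - \left(14 - \sqrt{3 + 0}\right) = 3483 - \left(14 - \sqrt{3}\right) = 3469 + \sqrt{3}$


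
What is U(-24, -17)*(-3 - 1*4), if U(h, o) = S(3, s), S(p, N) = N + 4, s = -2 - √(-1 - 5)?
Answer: -14 + 7*I*√6 ≈ -14.0 + 17.146*I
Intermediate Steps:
s = -2 - I*√6 (s = -2 - √(-6) = -2 - I*√6 ≈ -2.0 - 2.4495*I)
S(p, N) = 4 + N
U(h, o) = 2 - I*√6 (U(h, o) = 4 + (-2 - I*√6) = 2 - I*√6)
U(-24, -17)*(-3 - 1*4) = (2 - I*√6)*(-3 - 1*4) = (2 - I*√6)*(-3 - 4) = (2 - I*√6)*(-7) = -14 + 7*I*√6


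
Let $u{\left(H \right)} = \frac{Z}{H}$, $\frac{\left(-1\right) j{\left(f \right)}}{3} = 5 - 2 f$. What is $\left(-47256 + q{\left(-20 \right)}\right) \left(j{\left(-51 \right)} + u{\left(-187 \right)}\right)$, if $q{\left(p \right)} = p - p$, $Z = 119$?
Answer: $15199248$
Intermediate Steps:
$j{\left(f \right)} = -15 + 6 f$ ($j{\left(f \right)} = - 3 \left(5 - 2 f\right) = -15 + 6 f$)
$u{\left(H \right)} = \frac{119}{H}$
$q{\left(p \right)} = 0$
$\left(-47256 + q{\left(-20 \right)}\right) \left(j{\left(-51 \right)} + u{\left(-187 \right)}\right) = \left(-47256 + 0\right) \left(\left(-15 + 6 \left(-51\right)\right) + \frac{119}{-187}\right) = - 47256 \left(\left(-15 - 306\right) + 119 \left(- \frac{1}{187}\right)\right) = - 47256 \left(-321 - \frac{7}{11}\right) = \left(-47256\right) \left(- \frac{3538}{11}\right) = 15199248$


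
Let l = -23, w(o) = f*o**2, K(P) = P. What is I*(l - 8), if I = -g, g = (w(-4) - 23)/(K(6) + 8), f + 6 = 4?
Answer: -1705/14 ≈ -121.79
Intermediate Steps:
f = -2 (f = -6 + 4 = -2)
w(o) = -2*o**2
g = -55/14 (g = (-2*(-4)**2 - 23)/(6 + 8) = (-2*16 - 23)/14 = (-32 - 23)*(1/14) = -55*1/14 = -55/14 ≈ -3.9286)
I = 55/14 (I = -1*(-55/14) = 55/14 ≈ 3.9286)
I*(l - 8) = 55*(-23 - 8)/14 = (55/14)*(-31) = -1705/14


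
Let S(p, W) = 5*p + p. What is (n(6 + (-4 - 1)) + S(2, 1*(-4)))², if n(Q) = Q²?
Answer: 169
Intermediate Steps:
S(p, W) = 6*p
(n(6 + (-4 - 1)) + S(2, 1*(-4)))² = ((6 + (-4 - 1))² + 6*2)² = ((6 - 5)² + 12)² = (1² + 12)² = (1 + 12)² = 13² = 169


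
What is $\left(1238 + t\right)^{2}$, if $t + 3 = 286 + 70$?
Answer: $2531281$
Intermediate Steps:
$t = 353$ ($t = -3 + \left(286 + 70\right) = -3 + 356 = 353$)
$\left(1238 + t\right)^{2} = \left(1238 + 353\right)^{2} = 1591^{2} = 2531281$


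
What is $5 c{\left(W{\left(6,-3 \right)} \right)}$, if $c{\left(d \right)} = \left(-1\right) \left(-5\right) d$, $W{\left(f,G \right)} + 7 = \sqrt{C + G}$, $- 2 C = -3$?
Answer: $-175 + \frac{25 i \sqrt{6}}{2} \approx -175.0 + 30.619 i$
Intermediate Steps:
$C = \frac{3}{2}$ ($C = \left(- \frac{1}{2}\right) \left(-3\right) = \frac{3}{2} \approx 1.5$)
$W{\left(f,G \right)} = -7 + \sqrt{\frac{3}{2} + G}$
$c{\left(d \right)} = 5 d$
$5 c{\left(W{\left(6,-3 \right)} \right)} = 5 \cdot 5 \left(-7 + \frac{\sqrt{6 + 4 \left(-3\right)}}{2}\right) = 5 \cdot 5 \left(-7 + \frac{\sqrt{6 - 12}}{2}\right) = 5 \cdot 5 \left(-7 + \frac{\sqrt{-6}}{2}\right) = 5 \cdot 5 \left(-7 + \frac{i \sqrt{6}}{2}\right) = 5 \left(-35 + \frac{5 i \sqrt{6}}{2}\right) = -175 + \frac{25 i \sqrt{6}}{2}$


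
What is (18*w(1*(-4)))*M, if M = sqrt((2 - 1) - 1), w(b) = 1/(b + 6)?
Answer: 0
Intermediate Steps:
w(b) = 1/(6 + b)
M = 0 (M = sqrt(1 - 1) = sqrt(0) = 0)
(18*w(1*(-4)))*M = (18/(6 + 1*(-4)))*0 = (18/(6 - 4))*0 = (18/2)*0 = (18*(1/2))*0 = 9*0 = 0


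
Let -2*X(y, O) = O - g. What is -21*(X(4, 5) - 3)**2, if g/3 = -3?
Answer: -2100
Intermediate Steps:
g = -9 (g = 3*(-3) = -9)
X(y, O) = -9/2 - O/2 (X(y, O) = -(O - 1*(-9))/2 = -(O + 9)/2 = -(9 + O)/2 = -9/2 - O/2)
-21*(X(4, 5) - 3)**2 = -21*((-9/2 - 1/2*5) - 3)**2 = -21*((-9/2 - 5/2) - 3)**2 = -21*(-7 - 3)**2 = -21*(-10)**2 = -21*100 = -2100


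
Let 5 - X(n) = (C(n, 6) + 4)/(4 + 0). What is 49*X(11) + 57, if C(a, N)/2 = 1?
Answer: 457/2 ≈ 228.50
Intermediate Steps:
C(a, N) = 2 (C(a, N) = 2*1 = 2)
X(n) = 7/2 (X(n) = 5 - (2 + 4)/(4 + 0) = 5 - 6/4 = 5 - 1*3/2 = 5 - 3/2 = 7/2)
49*X(11) + 57 = 49*(7/2) + 57 = 343/2 + 57 = 457/2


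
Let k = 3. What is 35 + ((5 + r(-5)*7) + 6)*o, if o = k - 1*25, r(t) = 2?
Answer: -515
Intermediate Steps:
o = -22 (o = 3 - 1*25 = 3 - 25 = -22)
35 + ((5 + r(-5)*7) + 6)*o = 35 + ((5 + 2*7) + 6)*(-22) = 35 + ((5 + 14) + 6)*(-22) = 35 + (19 + 6)*(-22) = 35 + 25*(-22) = 35 - 550 = -515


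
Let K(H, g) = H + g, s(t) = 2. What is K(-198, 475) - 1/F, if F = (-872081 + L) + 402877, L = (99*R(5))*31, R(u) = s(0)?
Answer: 128269283/463066 ≈ 277.00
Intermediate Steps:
R(u) = 2
L = 6138 (L = (99*2)*31 = 198*31 = 6138)
F = -463066 (F = (-872081 + 6138) + 402877 = -865943 + 402877 = -463066)
K(-198, 475) - 1/F = (-198 + 475) - 1/(-463066) = 277 - 1*(-1/463066) = 277 + 1/463066 = 128269283/463066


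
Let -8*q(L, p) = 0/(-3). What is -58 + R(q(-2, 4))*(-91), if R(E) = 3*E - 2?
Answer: 124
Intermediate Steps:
q(L, p) = 0 (q(L, p) = -0/(-3) = -0*(-1)/3 = -1/8*0 = 0)
R(E) = -2 + 3*E
-58 + R(q(-2, 4))*(-91) = -58 + (-2 + 3*0)*(-91) = -58 + (-2 + 0)*(-91) = -58 - 2*(-91) = -58 + 182 = 124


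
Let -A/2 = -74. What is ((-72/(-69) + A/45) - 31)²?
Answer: 761815201/1071225 ≈ 711.16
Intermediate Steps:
A = 148 (A = -2*(-74) = 148)
((-72/(-69) + A/45) - 31)² = ((-72/(-69) + 148/45) - 31)² = ((-72*(-1/69) + 148*(1/45)) - 31)² = ((24/23 + 148/45) - 31)² = (4484/1035 - 31)² = (-27601/1035)² = 761815201/1071225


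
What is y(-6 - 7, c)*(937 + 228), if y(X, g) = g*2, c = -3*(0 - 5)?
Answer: 34950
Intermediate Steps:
c = 15 (c = -3*(-5) = 15)
y(X, g) = 2*g
y(-6 - 7, c)*(937 + 228) = (2*15)*(937 + 228) = 30*1165 = 34950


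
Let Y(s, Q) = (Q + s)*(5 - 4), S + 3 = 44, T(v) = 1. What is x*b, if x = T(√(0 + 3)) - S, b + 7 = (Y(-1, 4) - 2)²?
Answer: 240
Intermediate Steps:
S = 41 (S = -3 + 44 = 41)
Y(s, Q) = Q + s (Y(s, Q) = (Q + s)*1 = Q + s)
b = -6 (b = -7 + ((4 - 1) - 2)² = -7 + (3 - 2)² = -7 + 1² = -7 + 1 = -6)
x = -40 (x = 1 - 1*41 = 1 - 41 = -40)
x*b = -40*(-6) = 240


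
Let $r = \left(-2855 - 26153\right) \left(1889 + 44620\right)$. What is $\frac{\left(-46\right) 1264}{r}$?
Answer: $\frac{3634}{84320817} \approx 4.3097 \cdot 10^{-5}$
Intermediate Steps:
$r = -1349133072$ ($r = \left(-29008\right) 46509 = -1349133072$)
$\frac{\left(-46\right) 1264}{r} = \frac{\left(-46\right) 1264}{-1349133072} = \left(-58144\right) \left(- \frac{1}{1349133072}\right) = \frac{3634}{84320817}$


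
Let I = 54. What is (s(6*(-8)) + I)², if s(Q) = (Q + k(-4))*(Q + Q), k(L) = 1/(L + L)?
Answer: 21846276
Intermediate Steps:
k(L) = 1/(2*L)
s(Q) = 2*Q*(-⅛ + Q) (s(Q) = (Q + (½)/(-4))*(Q + Q) = (Q + (½)*(-¼))*(2*Q) = (Q - ⅛)*(2*Q) = (-⅛ + Q)*(2*Q) = 2*Q*(-⅛ + Q))
(s(6*(-8)) + I)² = ((6*(-8))*(-1 + 8*(6*(-8)))/4 + 54)² = ((¼)*(-48)*(-1 + 8*(-48)) + 54)² = ((¼)*(-48)*(-1 - 384) + 54)² = ((¼)*(-48)*(-385) + 54)² = (4620 + 54)² = 4674² = 21846276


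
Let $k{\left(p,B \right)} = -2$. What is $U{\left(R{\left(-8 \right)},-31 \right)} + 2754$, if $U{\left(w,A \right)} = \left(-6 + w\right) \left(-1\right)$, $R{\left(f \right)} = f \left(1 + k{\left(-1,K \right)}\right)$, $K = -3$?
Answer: $2752$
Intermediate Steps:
$R{\left(f \right)} = - f$ ($R{\left(f \right)} = f \left(1 - 2\right) = f \left(-1\right) = - f$)
$U{\left(w,A \right)} = 6 - w$
$U{\left(R{\left(-8 \right)},-31 \right)} + 2754 = \left(6 - \left(-1\right) \left(-8\right)\right) + 2754 = \left(6 - 8\right) + 2754 = -2 + 2754 = 2752$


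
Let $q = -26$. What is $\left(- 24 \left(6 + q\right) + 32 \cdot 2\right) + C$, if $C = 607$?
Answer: $1151$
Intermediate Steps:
$\left(- 24 \left(6 + q\right) + 32 \cdot 2\right) + C = \left(- 24 \left(6 - 26\right) + 32 \cdot 2\right) + 607 = \left(\left(-24\right) \left(-20\right) + 64\right) + 607 = \left(480 + 64\right) + 607 = 544 + 607 = 1151$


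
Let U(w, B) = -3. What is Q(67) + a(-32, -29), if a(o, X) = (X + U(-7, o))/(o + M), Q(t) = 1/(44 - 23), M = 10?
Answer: 347/231 ≈ 1.5022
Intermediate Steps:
Q(t) = 1/21
a(o, X) = (-3 + X)/(10 + o) (a(o, X) = (X - 3)/(o + 10) = (-3 + X)/(10 + o))
Q(67) + a(-32, -29) = 1/21 + (-3 - 29)/(10 - 32) = 1/21 - 32/(-22) = 1/21 - 1/22*(-32) = 1/21 + 16/11 = 347/231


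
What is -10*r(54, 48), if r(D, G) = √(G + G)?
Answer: -40*√6 ≈ -97.980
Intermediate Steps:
r(D, G) = √2*√G (r(D, G) = √(2*G) = √2*√G)
-10*r(54, 48) = -10*√2*√48 = -10*√2*4*√3 = -40*√6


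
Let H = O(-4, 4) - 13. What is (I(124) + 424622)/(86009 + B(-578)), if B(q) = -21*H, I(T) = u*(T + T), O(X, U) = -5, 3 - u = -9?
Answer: 427598/86387 ≈ 4.9498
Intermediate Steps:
u = 12 (u = 3 - 1*(-9) = 3 + 9 = 12)
I(T) = 24*T (I(T) = 12*(T + T) = 12*(2*T) = 24*T)
H = -18 (H = -5 - 13 = -18)
B(q) = 378 (B(q) = -21*(-18) = 378)
(I(124) + 424622)/(86009 + B(-578)) = (24*124 + 424622)/(86009 + 378) = (2976 + 424622)/86387 = 427598*(1/86387) = 427598/86387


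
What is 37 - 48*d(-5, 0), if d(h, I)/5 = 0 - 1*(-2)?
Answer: -443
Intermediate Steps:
d(h, I) = 10 (d(h, I) = 5*(0 - 1*(-2)) = 5*(0 + 2) = 5*2 = 10)
37 - 48*d(-5, 0) = 37 - 48*10 = 37 - 480 = -443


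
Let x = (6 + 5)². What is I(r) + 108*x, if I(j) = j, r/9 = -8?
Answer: 12996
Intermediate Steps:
r = -72 (r = 9*(-8) = -72)
x = 121 (x = 11² = 121)
I(r) + 108*x = -72 + 108*121 = -72 + 13068 = 12996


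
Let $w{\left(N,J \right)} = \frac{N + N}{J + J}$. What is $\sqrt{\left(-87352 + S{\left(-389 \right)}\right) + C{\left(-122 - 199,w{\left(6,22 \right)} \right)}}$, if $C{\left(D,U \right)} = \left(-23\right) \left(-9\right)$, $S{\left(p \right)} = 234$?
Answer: $i \sqrt{86911} \approx 294.81 i$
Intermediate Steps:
$w{\left(N,J \right)} = \frac{N}{J}$ ($w{\left(N,J \right)} = \frac{2 N}{2 J} = 2 N \frac{1}{2 J} = \frac{N}{J}$)
$C{\left(D,U \right)} = 207$
$\sqrt{\left(-87352 + S{\left(-389 \right)}\right) + C{\left(-122 - 199,w{\left(6,22 \right)} \right)}} = \sqrt{\left(-87352 + 234\right) + 207} = \sqrt{-87118 + 207} = \sqrt{-86911} = i \sqrt{86911}$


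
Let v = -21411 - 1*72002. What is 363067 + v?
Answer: 269654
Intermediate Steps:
v = -93413 (v = -21411 - 72002 = -93413)
363067 + v = 363067 - 93413 = 269654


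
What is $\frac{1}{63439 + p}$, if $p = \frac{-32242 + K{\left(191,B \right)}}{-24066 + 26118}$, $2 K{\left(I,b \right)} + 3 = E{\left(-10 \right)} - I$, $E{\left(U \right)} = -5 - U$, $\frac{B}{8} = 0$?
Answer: $\frac{4104}{260288983} \approx 1.5767 \cdot 10^{-5}$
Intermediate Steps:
$B = 0$ ($B = 8 \cdot 0 = 0$)
$K{\left(I,b \right)} = 1 - \frac{I}{2}$ ($K{\left(I,b \right)} = - \frac{3}{2} + \frac{\left(-5 - -10\right) - I}{2} = - \frac{3}{2} + \frac{\left(-5 + 10\right) - I}{2} = - \frac{3}{2} + \frac{5 - I}{2} = - \frac{3}{2} - \left(- \frac{5}{2} + \frac{I}{2}\right) = 1 - \frac{I}{2}$)
$p = - \frac{64673}{4104}$ ($p = \frac{-32242 + \left(1 - \frac{191}{2}\right)}{-24066 + 26118} = \frac{-32242 + \left(1 - \frac{191}{2}\right)}{2052} = \left(-32242 - \frac{189}{2}\right) \frac{1}{2052} = \left(- \frac{64673}{2}\right) \frac{1}{2052} = - \frac{64673}{4104} \approx -15.759$)
$\frac{1}{63439 + p} = \frac{1}{63439 - \frac{64673}{4104}} = \frac{1}{\frac{260288983}{4104}} = \frac{4104}{260288983}$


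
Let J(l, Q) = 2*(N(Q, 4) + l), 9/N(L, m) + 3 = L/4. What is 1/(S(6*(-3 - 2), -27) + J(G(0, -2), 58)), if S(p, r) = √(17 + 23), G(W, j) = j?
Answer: 161/2253 + 529*√10/9012 ≈ 0.25708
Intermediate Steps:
N(L, m) = 9/(-3 + L/4)
S(p, r) = 2*√10 (S(p, r) = √40 = 2*√10)
J(l, Q) = 2*l + 72/(-12 + Q) (J(l, Q) = 2*(36/(-12 + Q) + l) = 2*(l + 36/(-12 + Q)) = 2*l + 72/(-12 + Q))
1/(S(6*(-3 - 2), -27) + J(G(0, -2), 58)) = 1/(2*√10 + 2*(36 - 2*(-12 + 58))/(-12 + 58)) = 1/(2*√10 + 2*(36 - 2*46)/46) = 1/(2*√10 + 2*(1/46)*(36 - 92)) = 1/(2*√10 + 2*(1/46)*(-56)) = 1/(2*√10 - 56/23) = 1/(-56/23 + 2*√10)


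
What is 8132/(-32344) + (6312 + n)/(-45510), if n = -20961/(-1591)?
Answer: -19047875324/48789852605 ≈ -0.39041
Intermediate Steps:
n = 20961/1591 (n = -20961*(-1/1591) = 20961/1591 ≈ 13.175)
8132/(-32344) + (6312 + n)/(-45510) = 8132/(-32344) + (6312 + 20961/1591)/(-45510) = 8132*(-1/32344) + (10063353/1591)*(-1/45510) = -2033/8086 - 3354451/24135470 = -19047875324/48789852605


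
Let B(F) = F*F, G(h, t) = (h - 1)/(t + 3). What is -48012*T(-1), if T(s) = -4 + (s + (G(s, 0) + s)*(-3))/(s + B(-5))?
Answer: 184046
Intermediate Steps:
G(h, t) = (-1 + h)/(3 + t)
B(F) = F²
T(s) = -4 + (1 - 3*s)/(25 + s) (T(s) = -4 + (s + ((-1 + s)/(3 + 0) + s)*(-3))/(s + (-5)²) = -4 + (s + ((-1 + s)/3 + s)*(-3))/(s + 25) = -4 + (s + ((-1 + s)/3 + s)*(-3))/(25 + s) = -4 + (s + ((-⅓ + s/3) + s)*(-3))/(25 + s) = -4 + (s + (-⅓ + 4*s/3)*(-3))/(25 + s) = -4 + (s + (1 - 4*s))/(25 + s) = -4 + (1 - 3*s)/(25 + s))
-48012*T(-1) = -48012*(-99 - 7*(-1))/(25 - 1) = -48012*(-99 + 7)/24 = -4001*(-92)/2 = -48012*(-23/6) = 184046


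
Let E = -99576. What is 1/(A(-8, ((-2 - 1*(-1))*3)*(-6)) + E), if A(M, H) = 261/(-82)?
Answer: -82/8165493 ≈ -1.0042e-5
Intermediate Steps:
A(M, H) = -261/82 (A(M, H) = 261*(-1/82) = -261/82)
1/(A(-8, ((-2 - 1*(-1))*3)*(-6)) + E) = 1/(-261/82 - 99576) = 1/(-8165493/82) = -82/8165493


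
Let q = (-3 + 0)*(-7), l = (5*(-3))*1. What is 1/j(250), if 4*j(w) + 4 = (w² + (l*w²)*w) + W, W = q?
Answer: -4/234312483 ≈ -1.7071e-8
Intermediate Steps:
l = -15 (l = -15*1 = -15)
q = 21 (q = -3*(-7) = 21)
W = 21
j(w) = 17/4 - 15*w³/4 + w²/4 (j(w) = -1 + ((w² + (-15*w²)*w) + 21)/4 = -1 + ((w² - 15*w³) + 21)/4 = -1 + (21 + w² - 15*w³)/4 = -1 + (21/4 - 15*w³/4 + w²/4) = 17/4 - 15*w³/4 + w²/4)
1/j(250) = 1/(17/4 - 15/4*250³ + (¼)*250²) = 1/(17/4 - 15/4*15625000 + (¼)*62500) = 1/(17/4 - 58593750 + 15625) = 1/(-234312483/4) = -4/234312483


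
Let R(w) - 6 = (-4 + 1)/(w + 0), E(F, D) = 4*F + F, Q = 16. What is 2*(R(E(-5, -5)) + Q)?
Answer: 1106/25 ≈ 44.240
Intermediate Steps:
E(F, D) = 5*F
R(w) = 6 - 3/w (R(w) = 6 + (-4 + 1)/(w + 0) = 6 - 3/w)
2*(R(E(-5, -5)) + Q) = 2*((6 - 3/(5*(-5))) + 16) = 2*((6 - 3/(-25)) + 16) = 2*((6 - 3*(-1/25)) + 16) = 2*((6 + 3/25) + 16) = 2*(153/25 + 16) = 2*(553/25) = 1106/25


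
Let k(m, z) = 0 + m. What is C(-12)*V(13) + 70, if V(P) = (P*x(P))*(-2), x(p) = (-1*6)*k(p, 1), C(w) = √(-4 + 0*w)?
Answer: 70 + 4056*I ≈ 70.0 + 4056.0*I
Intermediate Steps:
k(m, z) = m
C(w) = 2*I (C(w) = √(-4 + 0) = √(-4) = 2*I)
x(p) = -6*p (x(p) = (-1*6)*p = -6*p)
V(P) = 12*P² (V(P) = (P*(-6*P))*(-2) = -6*P²*(-2) = 12*P²)
C(-12)*V(13) + 70 = (2*I)*(12*13²) + 70 = (2*I)*(12*169) + 70 = (2*I)*2028 + 70 = 4056*I + 70 = 70 + 4056*I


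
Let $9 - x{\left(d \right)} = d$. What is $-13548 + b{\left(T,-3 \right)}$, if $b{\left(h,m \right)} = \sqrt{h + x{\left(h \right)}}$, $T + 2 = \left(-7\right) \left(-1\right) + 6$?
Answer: $-13545$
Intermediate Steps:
$x{\left(d \right)} = 9 - d$
$T = 11$ ($T = -2 + \left(\left(-7\right) \left(-1\right) + 6\right) = -2 + \left(7 + 6\right) = -2 + 13 = 11$)
$b{\left(h,m \right)} = 3$ ($b{\left(h,m \right)} = \sqrt{h - \left(-9 + h\right)} = \sqrt{9} = 3$)
$-13548 + b{\left(T,-3 \right)} = -13548 + 3 = -13545$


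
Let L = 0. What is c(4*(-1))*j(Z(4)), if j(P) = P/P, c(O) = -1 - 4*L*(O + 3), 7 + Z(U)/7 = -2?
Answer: -1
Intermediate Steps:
Z(U) = -63 (Z(U) = -49 + 7*(-2) = -49 - 14 = -63)
c(O) = -1 (c(O) = -1 - 0*(O + 3) = -1 - 0*(3 + O) = -1 - 4*0 = -1 + 0 = -1)
j(P) = 1
c(4*(-1))*j(Z(4)) = -1*1 = -1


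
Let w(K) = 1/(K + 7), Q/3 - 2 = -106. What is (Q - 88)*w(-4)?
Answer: -400/3 ≈ -133.33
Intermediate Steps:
Q = -312 (Q = 6 + 3*(-106) = 6 - 318 = -312)
w(K) = 1/(7 + K)
(Q - 88)*w(-4) = (-312 - 88)/(7 - 4) = -400/3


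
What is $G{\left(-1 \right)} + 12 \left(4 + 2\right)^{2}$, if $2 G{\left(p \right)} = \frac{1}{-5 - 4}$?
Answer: $\frac{7775}{18} \approx 431.94$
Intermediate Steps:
$G{\left(p \right)} = - \frac{1}{18}$ ($G{\left(p \right)} = \frac{1}{2 \left(-5 - 4\right)} = \frac{1}{2 \left(-9\right)} = \frac{1}{2} \left(- \frac{1}{9}\right) = - \frac{1}{18}$)
$G{\left(-1 \right)} + 12 \left(4 + 2\right)^{2} = - \frac{1}{18} + 12 \left(4 + 2\right)^{2} = - \frac{1}{18} + 12 \cdot 6^{2} = - \frac{1}{18} + 12 \cdot 36 = - \frac{1}{18} + 432 = \frac{7775}{18}$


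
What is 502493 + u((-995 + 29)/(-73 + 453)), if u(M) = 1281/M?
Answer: 11545749/23 ≈ 5.0199e+5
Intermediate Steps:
502493 + u((-995 + 29)/(-73 + 453)) = 502493 + 1281/(((-995 + 29)/(-73 + 453))) = 502493 + 1281/((-966/380)) = 502493 + 1281/((-966*1/380)) = 502493 + 1281/(-483/190) = 502493 + 1281*(-190/483) = 502493 - 11590/23 = 11545749/23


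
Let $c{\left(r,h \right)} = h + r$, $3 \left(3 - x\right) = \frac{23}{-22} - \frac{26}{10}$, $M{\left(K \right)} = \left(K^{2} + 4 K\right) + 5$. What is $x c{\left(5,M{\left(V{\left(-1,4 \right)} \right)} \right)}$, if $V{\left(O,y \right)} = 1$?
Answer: $\frac{1391}{22} \approx 63.227$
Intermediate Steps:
$M{\left(K \right)} = 5 + K^{2} + 4 K$
$x = \frac{1391}{330}$ ($x = 3 - \frac{\frac{23}{-22} - \frac{26}{10}}{3} = 3 - \frac{23 \left(- \frac{1}{22}\right) - \frac{13}{5}}{3} = 3 - \frac{- \frac{23}{22} - \frac{13}{5}}{3} = 3 - - \frac{401}{330} = 3 + \frac{401}{330} = \frac{1391}{330} \approx 4.2151$)
$x c{\left(5,M{\left(V{\left(-1,4 \right)} \right)} \right)} = \frac{1391 \left(\left(5 + 1^{2} + 4 \cdot 1\right) + 5\right)}{330} = \frac{1391 \left(\left(5 + 1 + 4\right) + 5\right)}{330} = \frac{1391 \left(10 + 5\right)}{330} = \frac{1391}{330} \cdot 15 = \frac{1391}{22}$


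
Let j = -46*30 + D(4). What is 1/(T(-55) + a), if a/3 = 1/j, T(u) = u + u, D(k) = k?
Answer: -1376/151363 ≈ -0.0090907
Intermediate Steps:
T(u) = 2*u
j = -1376 (j = -46*30 + 4 = -1380 + 4 = -1376)
a = -3/1376 (a = 3/(-1376) = 3*(-1/1376) = -3/1376 ≈ -0.0021802)
1/(T(-55) + a) = 1/(2*(-55) - 3/1376) = 1/(-110 - 3/1376) = 1/(-151363/1376) = -1376/151363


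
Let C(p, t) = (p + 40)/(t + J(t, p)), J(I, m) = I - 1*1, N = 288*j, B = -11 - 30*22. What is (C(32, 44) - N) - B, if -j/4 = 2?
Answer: 86299/29 ≈ 2975.8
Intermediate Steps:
j = -8 (j = -4*2 = -8)
B = -671 (B = -11 - 660 = -671)
N = -2304 (N = 288*(-8) = -2304)
J(I, m) = -1 + I (J(I, m) = I - 1 = -1 + I)
C(p, t) = (40 + p)/(-1 + 2*t) (C(p, t) = (p + 40)/(t + (-1 + t)) = (40 + p)/(-1 + 2*t))
(C(32, 44) - N) - B = ((40 + 32)/(-1 + 2*44) - 1*(-2304)) - 1*(-671) = (72/(-1 + 88) + 2304) + 671 = (72/87 + 2304) + 671 = ((1/87)*72 + 2304) + 671 = (24/29 + 2304) + 671 = 66840/29 + 671 = 86299/29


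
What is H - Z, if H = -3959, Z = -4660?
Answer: 701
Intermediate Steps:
H - Z = -3959 - 1*(-4660) = -3959 + 4660 = 701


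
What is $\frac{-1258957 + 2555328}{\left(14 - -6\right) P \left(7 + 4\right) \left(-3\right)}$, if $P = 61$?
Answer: $- \frac{1296371}{40260} \approx -32.2$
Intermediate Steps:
$\frac{-1258957 + 2555328}{\left(14 - -6\right) P \left(7 + 4\right) \left(-3\right)} = \frac{-1258957 + 2555328}{\left(14 - -6\right) 61 \left(7 + 4\right) \left(-3\right)} = \frac{1296371}{\left(14 + 6\right) 61 \cdot 11 \left(-3\right)} = \frac{1296371}{20 \cdot 61 \left(-33\right)} = \frac{1296371}{1220 \left(-33\right)} = \frac{1296371}{-40260} = 1296371 \left(- \frac{1}{40260}\right) = - \frac{1296371}{40260}$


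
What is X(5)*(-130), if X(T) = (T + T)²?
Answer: -13000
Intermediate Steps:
X(T) = 4*T² (X(T) = (2*T)² = 4*T²)
X(5)*(-130) = (4*5²)*(-130) = (4*25)*(-130) = 100*(-130) = -13000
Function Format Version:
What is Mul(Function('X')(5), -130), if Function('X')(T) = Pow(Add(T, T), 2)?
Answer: -13000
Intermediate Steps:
Function('X')(T) = Mul(4, Pow(T, 2)) (Function('X')(T) = Pow(Mul(2, T), 2) = Mul(4, Pow(T, 2)))
Mul(Function('X')(5), -130) = Mul(Mul(4, Pow(5, 2)), -130) = Mul(Mul(4, 25), -130) = Mul(100, -130) = -13000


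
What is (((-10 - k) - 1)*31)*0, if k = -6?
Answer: 0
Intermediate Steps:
(((-10 - k) - 1)*31)*0 = (((-10 - 1*(-6)) - 1)*31)*0 = (((-10 + 6) - 1)*31)*0 = ((-4 - 1)*31)*0 = -5*31*0 = -155*0 = 0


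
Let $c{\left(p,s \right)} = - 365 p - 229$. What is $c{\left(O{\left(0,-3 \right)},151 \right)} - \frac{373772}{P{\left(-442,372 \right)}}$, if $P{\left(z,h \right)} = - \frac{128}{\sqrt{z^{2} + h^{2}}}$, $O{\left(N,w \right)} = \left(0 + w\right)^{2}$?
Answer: $-3514 + \frac{93443 \sqrt{83437}}{16} \approx 1.6835 \cdot 10^{6}$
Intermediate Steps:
$O{\left(N,w \right)} = w^{2}$
$P{\left(z,h \right)} = - \frac{128}{\sqrt{h^{2} + z^{2}}}$
$c{\left(p,s \right)} = -229 - 365 p$
$c{\left(O{\left(0,-3 \right)},151 \right)} - \frac{373772}{P{\left(-442,372 \right)}} = \left(-229 - 365 \left(-3\right)^{2}\right) - \frac{373772}{\left(-128\right) \frac{1}{\sqrt{372^{2} + \left(-442\right)^{2}}}} = \left(-229 - 3285\right) - \frac{373772}{\left(-128\right) \frac{1}{\sqrt{138384 + 195364}}} = \left(-229 - 3285\right) - \frac{373772}{\left(-128\right) \frac{1}{\sqrt{333748}}} = -3514 - \frac{373772}{\left(-128\right) \frac{\sqrt{83437}}{166874}} = -3514 - \frac{373772}{\left(- \frac{64}{83437}\right) \sqrt{83437}} = -3514 - 373772 \left(- \frac{\sqrt{83437}}{64}\right) = -3514 + \frac{93443 \sqrt{83437}}{16}$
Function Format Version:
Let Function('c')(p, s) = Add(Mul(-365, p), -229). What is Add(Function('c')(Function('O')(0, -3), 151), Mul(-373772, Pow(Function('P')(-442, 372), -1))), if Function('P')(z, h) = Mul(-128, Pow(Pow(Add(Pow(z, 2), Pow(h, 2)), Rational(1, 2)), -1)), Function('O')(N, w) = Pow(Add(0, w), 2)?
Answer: Add(-3514, Mul(Rational(93443, 16), Pow(83437, Rational(1, 2)))) ≈ 1.6835e+6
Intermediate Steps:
Function('O')(N, w) = Pow(w, 2)
Function('P')(z, h) = Mul(-128, Pow(Add(Pow(h, 2), Pow(z, 2)), Rational(-1, 2))) (Function('P')(z, h) = Mul(-128, Pow(Pow(Add(Pow(h, 2), Pow(z, 2)), Rational(1, 2)), -1)) = Mul(-128, Pow(Add(Pow(h, 2), Pow(z, 2)), Rational(-1, 2))))
Function('c')(p, s) = Add(-229, Mul(-365, p))
Add(Function('c')(Function('O')(0, -3), 151), Mul(-373772, Pow(Function('P')(-442, 372), -1))) = Add(Add(-229, Mul(-365, Pow(-3, 2))), Mul(-373772, Pow(Mul(-128, Pow(Add(Pow(372, 2), Pow(-442, 2)), Rational(-1, 2))), -1))) = Add(Add(-229, Mul(-365, 9)), Mul(-373772, Pow(Mul(-128, Pow(Add(138384, 195364), Rational(-1, 2))), -1))) = Add(Add(-229, -3285), Mul(-373772, Pow(Mul(-128, Pow(333748, Rational(-1, 2))), -1))) = Add(-3514, Mul(-373772, Pow(Mul(-128, Mul(Rational(1, 166874), Pow(83437, Rational(1, 2)))), -1))) = Add(-3514, Mul(-373772, Pow(Mul(Rational(-64, 83437), Pow(83437, Rational(1, 2))), -1))) = Add(-3514, Mul(-373772, Mul(Rational(-1, 64), Pow(83437, Rational(1, 2))))) = Add(-3514, Mul(Rational(93443, 16), Pow(83437, Rational(1, 2))))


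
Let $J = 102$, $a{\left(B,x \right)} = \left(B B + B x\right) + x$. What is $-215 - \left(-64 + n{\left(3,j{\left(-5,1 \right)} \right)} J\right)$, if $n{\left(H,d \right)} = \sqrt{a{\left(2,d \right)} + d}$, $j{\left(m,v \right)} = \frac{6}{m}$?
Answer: $-151 - \frac{204 i \sqrt{5}}{5} \approx -151.0 - 91.232 i$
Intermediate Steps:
$a{\left(B,x \right)} = x + B^{2} + B x$ ($a{\left(B,x \right)} = \left(B^{2} + B x\right) + x = x + B^{2} + B x$)
$n{\left(H,d \right)} = \sqrt{4 + 4 d}$ ($n{\left(H,d \right)} = \sqrt{\left(d + 2^{2} + 2 d\right) + d} = \sqrt{\left(d + 4 + 2 d\right) + d} = \sqrt{\left(4 + 3 d\right) + d} = \sqrt{4 + 4 d}$)
$-215 - \left(-64 + n{\left(3,j{\left(-5,1 \right)} \right)} J\right) = -215 - \left(-64 + 2 \sqrt{1 + \frac{6}{-5}} \cdot 102\right) = -215 - \left(-64 + 2 \sqrt{1 + 6 \left(- \frac{1}{5}\right)} 102\right) = -215 - \left(-64 + 2 \sqrt{1 - \frac{6}{5}} \cdot 102\right) = -215 - \left(-64 + 2 \sqrt{- \frac{1}{5}} \cdot 102\right) = -215 - \left(-64 + 2 \frac{i \sqrt{5}}{5} \cdot 102\right) = -215 - \left(-64 + \frac{2 i \sqrt{5}}{5} \cdot 102\right) = -215 - \left(-64 + \frac{204 i \sqrt{5}}{5}\right) = -215 + \left(64 - \frac{204 i \sqrt{5}}{5}\right) = -151 - \frac{204 i \sqrt{5}}{5}$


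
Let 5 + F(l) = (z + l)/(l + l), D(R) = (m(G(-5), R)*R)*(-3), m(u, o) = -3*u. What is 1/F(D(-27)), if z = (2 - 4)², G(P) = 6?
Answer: -1458/6563 ≈ -0.22215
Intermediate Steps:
z = 4 (z = (-2)² = 4)
D(R) = 54*R (D(R) = ((-3*6)*R)*(-3) = -18*R*(-3) = 54*R)
F(l) = -5 + (4 + l)/(2*l) (F(l) = -5 + (4 + l)/(l + l) = -5 + (4 + l)/((2*l)) = -5 + (4 + l)*(1/(2*l)) = -5 + (4 + l)/(2*l))
1/F(D(-27)) = 1/(-9/2 + 2/((54*(-27)))) = 1/(-9/2 + 2/(-1458)) = 1/(-9/2 + 2*(-1/1458)) = 1/(-9/2 - 1/729) = 1/(-6563/1458) = -1458/6563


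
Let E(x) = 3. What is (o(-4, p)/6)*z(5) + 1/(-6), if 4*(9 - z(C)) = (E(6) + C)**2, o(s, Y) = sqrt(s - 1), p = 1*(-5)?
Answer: -1/6 - 7*I*sqrt(5)/6 ≈ -0.16667 - 2.6087*I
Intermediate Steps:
p = -5
o(s, Y) = sqrt(-1 + s)
z(C) = 9 - (3 + C)**2/4
(o(-4, p)/6)*z(5) + 1/(-6) = (sqrt(-1 - 4)/6)*(9 - (3 + 5)**2/4) + 1/(-6) = (sqrt(-5)*(1/6))*(9 - 1/4*8**2) - 1/6 = ((I*sqrt(5))*(1/6))*(9 - 1/4*64) - 1/6 = (I*sqrt(5)/6)*(9 - 16) - 1/6 = (I*sqrt(5)/6)*(-7) - 1/6 = -7*I*sqrt(5)/6 - 1/6 = -1/6 - 7*I*sqrt(5)/6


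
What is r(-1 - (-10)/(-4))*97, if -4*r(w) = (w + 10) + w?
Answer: -291/4 ≈ -72.750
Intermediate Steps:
r(w) = -5/2 - w/2 (r(w) = -((w + 10) + w)/4 = -((10 + w) + w)/4 = -(10 + 2*w)/4 = -5/2 - w/2)
r(-1 - (-10)/(-4))*97 = (-5/2 - (-1 - (-10)/(-4))/2)*97 = (-5/2 - (-1 - (-10)*(-1)/4)/2)*97 = (-5/2 - (-1 - 5*½)/2)*97 = (-5/2 - (-1 - 5/2)/2)*97 = (-5/2 - ½*(-7/2))*97 = (-5/2 + 7/4)*97 = -¾*97 = -291/4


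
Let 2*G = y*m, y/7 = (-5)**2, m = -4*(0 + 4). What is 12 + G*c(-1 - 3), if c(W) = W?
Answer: 5612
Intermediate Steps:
m = -16 (m = -4*4 = -16)
y = 175 (y = 7*(-5)**2 = 7*25 = 175)
G = -1400 (G = (175*(-16))/2 = (1/2)*(-2800) = -1400)
12 + G*c(-1 - 3) = 12 - 1400*(-1 - 3) = 12 - 1400*(-4) = 12 + 5600 = 5612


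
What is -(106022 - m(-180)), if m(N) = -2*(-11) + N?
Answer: -106180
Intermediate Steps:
m(N) = 22 + N
-(106022 - m(-180)) = -(106022 - (22 - 180)) = -(106022 - 1*(-158)) = -(106022 + 158) = -1*106180 = -106180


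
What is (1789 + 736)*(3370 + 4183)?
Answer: 19071325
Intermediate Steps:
(1789 + 736)*(3370 + 4183) = 2525*7553 = 19071325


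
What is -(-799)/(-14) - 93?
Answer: -2101/14 ≈ -150.07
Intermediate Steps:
-(-799)/(-14) - 93 = -(-799)*(-1)/14 - 93 = -47*17/14 - 93 = -799/14 - 93 = -2101/14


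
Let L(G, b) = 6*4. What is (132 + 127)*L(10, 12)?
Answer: 6216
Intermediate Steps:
L(G, b) = 24
(132 + 127)*L(10, 12) = (132 + 127)*24 = 259*24 = 6216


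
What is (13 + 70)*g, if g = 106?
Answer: 8798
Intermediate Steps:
(13 + 70)*g = (13 + 70)*106 = 83*106 = 8798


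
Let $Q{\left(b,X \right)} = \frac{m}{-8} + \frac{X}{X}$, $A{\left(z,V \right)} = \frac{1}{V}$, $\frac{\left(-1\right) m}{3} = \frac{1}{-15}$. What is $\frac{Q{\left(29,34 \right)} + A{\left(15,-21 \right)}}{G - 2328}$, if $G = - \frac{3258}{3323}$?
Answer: $- \frac{2588617}{6500929680} \approx -0.00039819$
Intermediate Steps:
$m = \frac{1}{5}$ ($m = - \frac{3}{-15} = \left(-3\right) \left(- \frac{1}{15}\right) = \frac{1}{5} \approx 0.2$)
$Q{\left(b,X \right)} = \frac{39}{40}$ ($Q{\left(b,X \right)} = \frac{1}{5 \left(-8\right)} + \frac{X}{X} = \frac{1}{5} \left(- \frac{1}{8}\right) + 1 = - \frac{1}{40} + 1 = \frac{39}{40}$)
$G = - \frac{3258}{3323}$ ($G = \left(-3258\right) \frac{1}{3323} = - \frac{3258}{3323} \approx -0.98044$)
$\frac{Q{\left(29,34 \right)} + A{\left(15,-21 \right)}}{G - 2328} = \frac{\frac{39}{40} + \frac{1}{-21}}{- \frac{3258}{3323} - 2328} = \frac{\frac{39}{40} - \frac{1}{21}}{- \frac{7739202}{3323}} = \frac{779}{840} \left(- \frac{3323}{7739202}\right) = - \frac{2588617}{6500929680}$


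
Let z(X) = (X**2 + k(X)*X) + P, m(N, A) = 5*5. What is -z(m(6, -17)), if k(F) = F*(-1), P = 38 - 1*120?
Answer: 82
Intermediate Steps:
P = -82 (P = 38 - 120 = -82)
k(F) = -F
m(N, A) = 25
z(X) = -82 (z(X) = (X**2 + (-X)*X) - 82 = (X**2 - X**2) - 82 = 0 - 82 = -82)
-z(m(6, -17)) = -1*(-82) = 82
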